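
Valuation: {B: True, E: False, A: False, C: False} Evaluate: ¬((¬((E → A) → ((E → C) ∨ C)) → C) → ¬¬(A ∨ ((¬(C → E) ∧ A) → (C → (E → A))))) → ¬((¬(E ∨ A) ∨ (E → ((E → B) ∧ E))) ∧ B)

Substituting B=True, E=False, A=False, C=False:
E → A = False → False = True
E → C = False → False = True
(E → C) ∨ C = True ∨ False = True
(E → A) → ((E → C) ∨ C) = True → True = True
¬((E → A) → ((E → C) ∨ C)) = ¬True = False
¬((E → A) → ((E → C) ∨ C)) → C = False → False = True
C → E = False → False = True
¬(C → E) = ¬True = False
¬(C → E) ∧ A = False ∧ False = False
E → A = False → False = True
C → (E → A) = False → True = True
(¬(C → E) ∧ A) → (C → (E → A)) = False → True = True
A ∨ ((¬(C → E) ∧ A) → (C → (E → A))) = False ∨ True = True
¬(A ∨ ((¬(C → E) ∧ A) → (C → (E → A)))) = ¬True = False
¬¬(A ∨ ((¬(C → E) ∧ A) → (C → (E → A)))) = ¬False = True
(¬((E → A) → ((E → C) ∨ C)) → C) → ¬¬(A ∨ ((¬(C → E) ∧ A) → (C → (E → A)))) = True → True = True
¬((¬((E → A) → ((E → C) ∨ C)) → C) → ¬¬(A ∨ ((¬(C → E) ∧ A) → (C → (E → A))))) = ¬True = False
E ∨ A = False ∨ False = False
¬(E ∨ A) = ¬False = True
E → B = False → True = True
(E → B) ∧ E = True ∧ False = False
E → ((E → B) ∧ E) = False → False = True
¬(E ∨ A) ∨ (E → ((E → B) ∧ E)) = True ∨ True = True
(¬(E ∨ A) ∨ (E → ((E → B) ∧ E))) ∧ B = True ∧ True = True
¬((¬(E ∨ A) ∨ (E → ((E → B) ∧ E))) ∧ B) = ¬True = False
¬((¬((E → A) → ((E → C) ∨ C)) → C) → ¬¬(A ∨ ((¬(C → E) ∧ A) → (C → (E → A))))) → ¬((¬(E ∨ A) ∨ (E → ((E → B) ∧ E))) ∧ B) = False → False = True

True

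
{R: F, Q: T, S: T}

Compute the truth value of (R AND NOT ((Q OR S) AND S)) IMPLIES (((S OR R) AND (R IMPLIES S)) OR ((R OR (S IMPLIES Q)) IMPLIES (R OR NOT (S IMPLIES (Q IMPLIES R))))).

Q OR S = T OR T = T
(Q OR S) AND S = T AND T = T
NOT ((Q OR S) AND S) = NOT T = F
R AND NOT ((Q OR S) AND S) = F AND F = F
S OR R = T OR F = T
R IMPLIES S = F IMPLIES T = T
(S OR R) AND (R IMPLIES S) = T AND T = T
S IMPLIES Q = T IMPLIES T = T
R OR (S IMPLIES Q) = F OR T = T
Q IMPLIES R = T IMPLIES F = F
S IMPLIES (Q IMPLIES R) = T IMPLIES F = F
NOT (S IMPLIES (Q IMPLIES R)) = NOT F = T
R OR NOT (S IMPLIES (Q IMPLIES R)) = F OR T = T
(R OR (S IMPLIES Q)) IMPLIES (R OR NOT (S IMPLIES (Q IMPLIES R))) = T IMPLIES T = T
((S OR R) AND (R IMPLIES S)) OR ((R OR (S IMPLIES Q)) IMPLIES (R OR NOT (S IMPLIES (Q IMPLIES R)))) = T OR T = T
(R AND NOT ((Q OR S) AND S)) IMPLIES (((S OR R) AND (R IMPLIES S)) OR ((R OR (S IMPLIES Q)) IMPLIES (R OR NOT (S IMPLIES (Q IMPLIES R))))) = F IMPLIES T = T

T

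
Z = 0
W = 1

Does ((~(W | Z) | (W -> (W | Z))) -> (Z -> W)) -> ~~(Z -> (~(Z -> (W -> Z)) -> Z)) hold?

Substituting Z=0, W=1:
W | Z = 1 | 0 = 1
~(W | Z) = ~1 = 0
W | Z = 1 | 0 = 1
W -> (W | Z) = 1 -> 1 = 1
~(W | Z) | (W -> (W | Z)) = 0 | 1 = 1
Z -> W = 0 -> 1 = 1
(~(W | Z) | (W -> (W | Z))) -> (Z -> W) = 1 -> 1 = 1
W -> Z = 1 -> 0 = 0
Z -> (W -> Z) = 0 -> 0 = 1
~(Z -> (W -> Z)) = ~1 = 0
~(Z -> (W -> Z)) -> Z = 0 -> 0 = 1
Z -> (~(Z -> (W -> Z)) -> Z) = 0 -> 1 = 1
~(Z -> (~(Z -> (W -> Z)) -> Z)) = ~1 = 0
~~(Z -> (~(Z -> (W -> Z)) -> Z)) = ~0 = 1
((~(W | Z) | (W -> (W | Z))) -> (Z -> W)) -> ~~(Z -> (~(Z -> (W -> Z)) -> Z)) = 1 -> 1 = 1

1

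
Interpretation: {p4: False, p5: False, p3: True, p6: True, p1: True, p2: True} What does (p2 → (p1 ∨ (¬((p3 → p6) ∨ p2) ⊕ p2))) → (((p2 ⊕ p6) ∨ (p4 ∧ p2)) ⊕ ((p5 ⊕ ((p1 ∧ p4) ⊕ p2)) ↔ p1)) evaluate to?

True

p3 → p6 = True → True = True
(p3 → p6) ∨ p2 = True ∨ True = True
¬((p3 → p6) ∨ p2) = ¬True = False
¬((p3 → p6) ∨ p2) ⊕ p2 = False ⊕ True = True
p1 ∨ (¬((p3 → p6) ∨ p2) ⊕ p2) = True ∨ True = True
p2 → (p1 ∨ (¬((p3 → p6) ∨ p2) ⊕ p2)) = True → True = True
p2 ⊕ p6 = True ⊕ True = False
p4 ∧ p2 = False ∧ True = False
(p2 ⊕ p6) ∨ (p4 ∧ p2) = False ∨ False = False
p1 ∧ p4 = True ∧ False = False
(p1 ∧ p4) ⊕ p2 = False ⊕ True = True
p5 ⊕ ((p1 ∧ p4) ⊕ p2) = False ⊕ True = True
(p5 ⊕ ((p1 ∧ p4) ⊕ p2)) ↔ p1 = True ↔ True = True
((p2 ⊕ p6) ∨ (p4 ∧ p2)) ⊕ ((p5 ⊕ ((p1 ∧ p4) ⊕ p2)) ↔ p1) = False ⊕ True = True
(p2 → (p1 ∨ (¬((p3 → p6) ∨ p2) ⊕ p2))) → (((p2 ⊕ p6) ∨ (p4 ∧ p2)) ⊕ ((p5 ⊕ ((p1 ∧ p4) ⊕ p2)) ↔ p1)) = True → True = True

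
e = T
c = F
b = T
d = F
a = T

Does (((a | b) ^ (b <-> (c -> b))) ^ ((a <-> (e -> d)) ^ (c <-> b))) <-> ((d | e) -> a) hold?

F

a | b = T | T = T
c -> b = F -> T = T
b <-> (c -> b) = T <-> T = T
(a | b) ^ (b <-> (c -> b)) = T ^ T = F
e -> d = T -> F = F
a <-> (e -> d) = T <-> F = F
c <-> b = F <-> T = F
(a <-> (e -> d)) ^ (c <-> b) = F ^ F = F
((a | b) ^ (b <-> (c -> b))) ^ ((a <-> (e -> d)) ^ (c <-> b)) = F ^ F = F
d | e = F | T = T
(d | e) -> a = T -> T = T
(((a | b) ^ (b <-> (c -> b))) ^ ((a <-> (e -> d)) ^ (c <-> b))) <-> ((d | e) -> a) = F <-> T = F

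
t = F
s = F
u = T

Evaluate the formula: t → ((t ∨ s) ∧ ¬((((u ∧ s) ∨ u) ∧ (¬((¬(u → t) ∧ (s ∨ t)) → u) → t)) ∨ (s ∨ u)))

Substituting t=F, s=F, u=T:
t ∨ s = F ∨ F = F
u ∧ s = T ∧ F = F
(u ∧ s) ∨ u = F ∨ T = T
u → t = T → F = F
¬(u → t) = ¬F = T
s ∨ t = F ∨ F = F
¬(u → t) ∧ (s ∨ t) = T ∧ F = F
(¬(u → t) ∧ (s ∨ t)) → u = F → T = T
¬((¬(u → t) ∧ (s ∨ t)) → u) = ¬T = F
¬((¬(u → t) ∧ (s ∨ t)) → u) → t = F → F = T
((u ∧ s) ∨ u) ∧ (¬((¬(u → t) ∧ (s ∨ t)) → u) → t) = T ∧ T = T
s ∨ u = F ∨ T = T
(((u ∧ s) ∨ u) ∧ (¬((¬(u → t) ∧ (s ∨ t)) → u) → t)) ∨ (s ∨ u) = T ∨ T = T
¬((((u ∧ s) ∨ u) ∧ (¬((¬(u → t) ∧ (s ∨ t)) → u) → t)) ∨ (s ∨ u)) = ¬T = F
(t ∨ s) ∧ ¬((((u ∧ s) ∨ u) ∧ (¬((¬(u → t) ∧ (s ∨ t)) → u) → t)) ∨ (s ∨ u)) = F ∧ F = F
t → ((t ∨ s) ∧ ¬((((u ∧ s) ∨ u) ∧ (¬((¬(u → t) ∧ (s ∨ t)) → u) → t)) ∨ (s ∨ u))) = F → F = T

T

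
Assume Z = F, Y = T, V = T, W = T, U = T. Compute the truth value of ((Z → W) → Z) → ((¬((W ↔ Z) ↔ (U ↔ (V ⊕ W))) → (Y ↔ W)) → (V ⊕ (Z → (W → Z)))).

Substituting Z=F, Y=T, V=T, W=T, U=T:
Z → W = F → T = T
(Z → W) → Z = T → F = F
W ↔ Z = T ↔ F = F
V ⊕ W = T ⊕ T = F
U ↔ (V ⊕ W) = T ↔ F = F
(W ↔ Z) ↔ (U ↔ (V ⊕ W)) = F ↔ F = T
¬((W ↔ Z) ↔ (U ↔ (V ⊕ W))) = ¬T = F
Y ↔ W = T ↔ T = T
¬((W ↔ Z) ↔ (U ↔ (V ⊕ W))) → (Y ↔ W) = F → T = T
W → Z = T → F = F
Z → (W → Z) = F → F = T
V ⊕ (Z → (W → Z)) = T ⊕ T = F
(¬((W ↔ Z) ↔ (U ↔ (V ⊕ W))) → (Y ↔ W)) → (V ⊕ (Z → (W → Z))) = T → F = F
((Z → W) → Z) → ((¬((W ↔ Z) ↔ (U ↔ (V ⊕ W))) → (Y ↔ W)) → (V ⊕ (Z → (W → Z)))) = F → F = T

T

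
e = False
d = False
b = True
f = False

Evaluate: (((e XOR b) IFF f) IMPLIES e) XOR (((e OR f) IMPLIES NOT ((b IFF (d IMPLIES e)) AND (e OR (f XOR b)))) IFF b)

e XOR b = False XOR True = True
(e XOR b) IFF f = True IFF False = False
((e XOR b) IFF f) IMPLIES e = False IMPLIES False = True
e OR f = False OR False = False
d IMPLIES e = False IMPLIES False = True
b IFF (d IMPLIES e) = True IFF True = True
f XOR b = False XOR True = True
e OR (f XOR b) = False OR True = True
(b IFF (d IMPLIES e)) AND (e OR (f XOR b)) = True AND True = True
NOT ((b IFF (d IMPLIES e)) AND (e OR (f XOR b))) = NOT True = False
(e OR f) IMPLIES NOT ((b IFF (d IMPLIES e)) AND (e OR (f XOR b))) = False IMPLIES False = True
((e OR f) IMPLIES NOT ((b IFF (d IMPLIES e)) AND (e OR (f XOR b)))) IFF b = True IFF True = True
(((e XOR b) IFF f) IMPLIES e) XOR (((e OR f) IMPLIES NOT ((b IFF (d IMPLIES e)) AND (e OR (f XOR b)))) IFF b) = True XOR True = False

False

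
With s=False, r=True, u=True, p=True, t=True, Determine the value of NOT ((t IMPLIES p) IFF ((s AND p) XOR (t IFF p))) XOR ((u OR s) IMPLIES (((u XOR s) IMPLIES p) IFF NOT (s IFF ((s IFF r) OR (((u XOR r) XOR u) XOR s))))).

t IMPLIES p = True IMPLIES True = True
s AND p = False AND True = False
t IFF p = True IFF True = True
(s AND p) XOR (t IFF p) = False XOR True = True
(t IMPLIES p) IFF ((s AND p) XOR (t IFF p)) = True IFF True = True
NOT ((t IMPLIES p) IFF ((s AND p) XOR (t IFF p))) = NOT True = False
u OR s = True OR False = True
u XOR s = True XOR False = True
(u XOR s) IMPLIES p = True IMPLIES True = True
s IFF r = False IFF True = False
u XOR r = True XOR True = False
(u XOR r) XOR u = False XOR True = True
((u XOR r) XOR u) XOR s = True XOR False = True
(s IFF r) OR (((u XOR r) XOR u) XOR s) = False OR True = True
s IFF ((s IFF r) OR (((u XOR r) XOR u) XOR s)) = False IFF True = False
NOT (s IFF ((s IFF r) OR (((u XOR r) XOR u) XOR s))) = NOT False = True
((u XOR s) IMPLIES p) IFF NOT (s IFF ((s IFF r) OR (((u XOR r) XOR u) XOR s))) = True IFF True = True
(u OR s) IMPLIES (((u XOR s) IMPLIES p) IFF NOT (s IFF ((s IFF r) OR (((u XOR r) XOR u) XOR s)))) = True IMPLIES True = True
NOT ((t IMPLIES p) IFF ((s AND p) XOR (t IFF p))) XOR ((u OR s) IMPLIES (((u XOR s) IMPLIES p) IFF NOT (s IFF ((s IFF r) OR (((u XOR r) XOR u) XOR s))))) = False XOR True = True

True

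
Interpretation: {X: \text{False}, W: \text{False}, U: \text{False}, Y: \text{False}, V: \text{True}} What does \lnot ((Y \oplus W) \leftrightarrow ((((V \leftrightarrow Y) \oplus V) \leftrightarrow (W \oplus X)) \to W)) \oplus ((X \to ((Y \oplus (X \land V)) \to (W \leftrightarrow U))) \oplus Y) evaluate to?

\text{False}

Y \oplus W = \text{False} \oplus \text{False} = \text{False}
V \leftrightarrow Y = \text{True} \leftrightarrow \text{False} = \text{False}
(V \leftrightarrow Y) \oplus V = \text{False} \oplus \text{True} = \text{True}
W \oplus X = \text{False} \oplus \text{False} = \text{False}
((V \leftrightarrow Y) \oplus V) \leftrightarrow (W \oplus X) = \text{True} \leftrightarrow \text{False} = \text{False}
(((V \leftrightarrow Y) \oplus V) \leftrightarrow (W \oplus X)) \to W = \text{False} \to \text{False} = \text{True}
(Y \oplus W) \leftrightarrow ((((V \leftrightarrow Y) \oplus V) \leftrightarrow (W \oplus X)) \to W) = \text{False} \leftrightarrow \text{True} = \text{False}
\lnot ((Y \oplus W) \leftrightarrow ((((V \leftrightarrow Y) \oplus V) \leftrightarrow (W \oplus X)) \to W)) = \lnot \text{False} = \text{True}
X \land V = \text{False} \land \text{True} = \text{False}
Y \oplus (X \land V) = \text{False} \oplus \text{False} = \text{False}
W \leftrightarrow U = \text{False} \leftrightarrow \text{False} = \text{True}
(Y \oplus (X \land V)) \to (W \leftrightarrow U) = \text{False} \to \text{True} = \text{True}
X \to ((Y \oplus (X \land V)) \to (W \leftrightarrow U)) = \text{False} \to \text{True} = \text{True}
(X \to ((Y \oplus (X \land V)) \to (W \leftrightarrow U))) \oplus Y = \text{True} \oplus \text{False} = \text{True}
\lnot ((Y \oplus W) \leftrightarrow ((((V \leftrightarrow Y) \oplus V) \leftrightarrow (W \oplus X)) \to W)) \oplus ((X \to ((Y \oplus (X \land V)) \to (W \leftrightarrow U))) \oplus Y) = \text{True} \oplus \text{True} = \text{False}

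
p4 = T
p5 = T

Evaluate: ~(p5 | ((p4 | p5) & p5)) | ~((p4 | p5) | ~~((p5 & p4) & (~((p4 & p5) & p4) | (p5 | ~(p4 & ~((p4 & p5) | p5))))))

p4 | p5 = T | T = T
(p4 | p5) & p5 = T & T = T
p5 | ((p4 | p5) & p5) = T | T = T
~(p5 | ((p4 | p5) & p5)) = ~T = F
p4 | p5 = T | T = T
p5 & p4 = T & T = T
p4 & p5 = T & T = T
(p4 & p5) & p4 = T & T = T
~((p4 & p5) & p4) = ~T = F
p4 & p5 = T & T = T
(p4 & p5) | p5 = T | T = T
~((p4 & p5) | p5) = ~T = F
p4 & ~((p4 & p5) | p5) = T & F = F
~(p4 & ~((p4 & p5) | p5)) = ~F = T
p5 | ~(p4 & ~((p4 & p5) | p5)) = T | T = T
~((p4 & p5) & p4) | (p5 | ~(p4 & ~((p4 & p5) | p5))) = F | T = T
(p5 & p4) & (~((p4 & p5) & p4) | (p5 | ~(p4 & ~((p4 & p5) | p5)))) = T & T = T
~((p5 & p4) & (~((p4 & p5) & p4) | (p5 | ~(p4 & ~((p4 & p5) | p5))))) = ~T = F
~~((p5 & p4) & (~((p4 & p5) & p4) | (p5 | ~(p4 & ~((p4 & p5) | p5))))) = ~F = T
(p4 | p5) | ~~((p5 & p4) & (~((p4 & p5) & p4) | (p5 | ~(p4 & ~((p4 & p5) | p5))))) = T | T = T
~((p4 | p5) | ~~((p5 & p4) & (~((p4 & p5) & p4) | (p5 | ~(p4 & ~((p4 & p5) | p5)))))) = ~T = F
~(p5 | ((p4 | p5) & p5)) | ~((p4 | p5) | ~~((p5 & p4) & (~((p4 & p5) & p4) | (p5 | ~(p4 & ~((p4 & p5) | p5)))))) = F | F = F

F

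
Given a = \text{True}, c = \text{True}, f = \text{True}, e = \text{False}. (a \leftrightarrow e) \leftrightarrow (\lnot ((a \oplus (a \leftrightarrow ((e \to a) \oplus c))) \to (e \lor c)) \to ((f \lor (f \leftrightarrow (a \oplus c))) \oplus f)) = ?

a \leftrightarrow e = \text{True} \leftrightarrow \text{False} = \text{False}
e \to a = \text{False} \to \text{True} = \text{True}
(e \to a) \oplus c = \text{True} \oplus \text{True} = \text{False}
a \leftrightarrow ((e \to a) \oplus c) = \text{True} \leftrightarrow \text{False} = \text{False}
a \oplus (a \leftrightarrow ((e \to a) \oplus c)) = \text{True} \oplus \text{False} = \text{True}
e \lor c = \text{False} \lor \text{True} = \text{True}
(a \oplus (a \leftrightarrow ((e \to a) \oplus c))) \to (e \lor c) = \text{True} \to \text{True} = \text{True}
\lnot ((a \oplus (a \leftrightarrow ((e \to a) \oplus c))) \to (e \lor c)) = \lnot \text{True} = \text{False}
a \oplus c = \text{True} \oplus \text{True} = \text{False}
f \leftrightarrow (a \oplus c) = \text{True} \leftrightarrow \text{False} = \text{False}
f \lor (f \leftrightarrow (a \oplus c)) = \text{True} \lor \text{False} = \text{True}
(f \lor (f \leftrightarrow (a \oplus c))) \oplus f = \text{True} \oplus \text{True} = \text{False}
\lnot ((a \oplus (a \leftrightarrow ((e \to a) \oplus c))) \to (e \lor c)) \to ((f \lor (f \leftrightarrow (a \oplus c))) \oplus f) = \text{False} \to \text{False} = \text{True}
(a \leftrightarrow e) \leftrightarrow (\lnot ((a \oplus (a \leftrightarrow ((e \to a) \oplus c))) \to (e \lor c)) \to ((f \lor (f \leftrightarrow (a \oplus c))) \oplus f)) = \text{False} \leftrightarrow \text{True} = \text{False}

\text{False}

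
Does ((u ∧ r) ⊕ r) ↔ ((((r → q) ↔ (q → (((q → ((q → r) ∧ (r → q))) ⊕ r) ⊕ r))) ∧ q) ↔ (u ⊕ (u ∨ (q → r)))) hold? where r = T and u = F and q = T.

T

u ∧ r = F ∧ T = F
(u ∧ r) ⊕ r = F ⊕ T = T
r → q = T → T = T
q → r = T → T = T
r → q = T → T = T
(q → r) ∧ (r → q) = T ∧ T = T
q → ((q → r) ∧ (r → q)) = T → T = T
(q → ((q → r) ∧ (r → q))) ⊕ r = T ⊕ T = F
((q → ((q → r) ∧ (r → q))) ⊕ r) ⊕ r = F ⊕ T = T
q → (((q → ((q → r) ∧ (r → q))) ⊕ r) ⊕ r) = T → T = T
(r → q) ↔ (q → (((q → ((q → r) ∧ (r → q))) ⊕ r) ⊕ r)) = T ↔ T = T
((r → q) ↔ (q → (((q → ((q → r) ∧ (r → q))) ⊕ r) ⊕ r))) ∧ q = T ∧ T = T
q → r = T → T = T
u ∨ (q → r) = F ∨ T = T
u ⊕ (u ∨ (q → r)) = F ⊕ T = T
(((r → q) ↔ (q → (((q → ((q → r) ∧ (r → q))) ⊕ r) ⊕ r))) ∧ q) ↔ (u ⊕ (u ∨ (q → r))) = T ↔ T = T
((u ∧ r) ⊕ r) ↔ ((((r → q) ↔ (q → (((q → ((q → r) ∧ (r → q))) ⊕ r) ⊕ r))) ∧ q) ↔ (u ⊕ (u ∨ (q → r)))) = T ↔ T = T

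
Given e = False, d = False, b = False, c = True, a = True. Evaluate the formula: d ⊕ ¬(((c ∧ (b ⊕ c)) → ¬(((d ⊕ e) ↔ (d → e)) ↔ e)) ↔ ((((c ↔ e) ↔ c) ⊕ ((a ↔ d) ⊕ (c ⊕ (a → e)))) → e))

False

b ⊕ c = False ⊕ True = True
c ∧ (b ⊕ c) = True ∧ True = True
d ⊕ e = False ⊕ False = False
d → e = False → False = True
(d ⊕ e) ↔ (d → e) = False ↔ True = False
((d ⊕ e) ↔ (d → e)) ↔ e = False ↔ False = True
¬(((d ⊕ e) ↔ (d → e)) ↔ e) = ¬True = False
(c ∧ (b ⊕ c)) → ¬(((d ⊕ e) ↔ (d → e)) ↔ e) = True → False = False
c ↔ e = True ↔ False = False
(c ↔ e) ↔ c = False ↔ True = False
a ↔ d = True ↔ False = False
a → e = True → False = False
c ⊕ (a → e) = True ⊕ False = True
(a ↔ d) ⊕ (c ⊕ (a → e)) = False ⊕ True = True
((c ↔ e) ↔ c) ⊕ ((a ↔ d) ⊕ (c ⊕ (a → e))) = False ⊕ True = True
(((c ↔ e) ↔ c) ⊕ ((a ↔ d) ⊕ (c ⊕ (a → e)))) → e = True → False = False
((c ∧ (b ⊕ c)) → ¬(((d ⊕ e) ↔ (d → e)) ↔ e)) ↔ ((((c ↔ e) ↔ c) ⊕ ((a ↔ d) ⊕ (c ⊕ (a → e)))) → e) = False ↔ False = True
¬(((c ∧ (b ⊕ c)) → ¬(((d ⊕ e) ↔ (d → e)) ↔ e)) ↔ ((((c ↔ e) ↔ c) ⊕ ((a ↔ d) ⊕ (c ⊕ (a → e)))) → e)) = ¬True = False
d ⊕ ¬(((c ∧ (b ⊕ c)) → ¬(((d ⊕ e) ↔ (d → e)) ↔ e)) ↔ ((((c ↔ e) ↔ c) ⊕ ((a ↔ d) ⊕ (c ⊕ (a → e)))) → e)) = False ⊕ False = False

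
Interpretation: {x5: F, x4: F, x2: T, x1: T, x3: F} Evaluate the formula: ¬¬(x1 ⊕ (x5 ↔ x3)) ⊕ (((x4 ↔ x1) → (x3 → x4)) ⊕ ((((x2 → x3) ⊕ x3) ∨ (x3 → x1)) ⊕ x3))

x5 ↔ x3 = F ↔ F = T
x1 ⊕ (x5 ↔ x3) = T ⊕ T = F
¬(x1 ⊕ (x5 ↔ x3)) = ¬F = T
¬¬(x1 ⊕ (x5 ↔ x3)) = ¬T = F
x4 ↔ x1 = F ↔ T = F
x3 → x4 = F → F = T
(x4 ↔ x1) → (x3 → x4) = F → T = T
x2 → x3 = T → F = F
(x2 → x3) ⊕ x3 = F ⊕ F = F
x3 → x1 = F → T = T
((x2 → x3) ⊕ x3) ∨ (x3 → x1) = F ∨ T = T
(((x2 → x3) ⊕ x3) ∨ (x3 → x1)) ⊕ x3 = T ⊕ F = T
((x4 ↔ x1) → (x3 → x4)) ⊕ ((((x2 → x3) ⊕ x3) ∨ (x3 → x1)) ⊕ x3) = T ⊕ T = F
¬¬(x1 ⊕ (x5 ↔ x3)) ⊕ (((x4 ↔ x1) → (x3 → x4)) ⊕ ((((x2 → x3) ⊕ x3) ∨ (x3 → x1)) ⊕ x3)) = F ⊕ F = F

F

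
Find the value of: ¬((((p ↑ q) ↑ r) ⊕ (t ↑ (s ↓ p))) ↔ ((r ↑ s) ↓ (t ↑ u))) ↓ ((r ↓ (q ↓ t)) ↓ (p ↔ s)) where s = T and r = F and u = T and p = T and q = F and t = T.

T

p ↑ q = T ↑ F = T
(p ↑ q) ↑ r = T ↑ F = T
s ↓ p = T ↓ T = F
t ↑ (s ↓ p) = T ↑ F = T
((p ↑ q) ↑ r) ⊕ (t ↑ (s ↓ p)) = T ⊕ T = F
r ↑ s = F ↑ T = T
t ↑ u = T ↑ T = F
(r ↑ s) ↓ (t ↑ u) = T ↓ F = F
(((p ↑ q) ↑ r) ⊕ (t ↑ (s ↓ p))) ↔ ((r ↑ s) ↓ (t ↑ u)) = F ↔ F = T
¬((((p ↑ q) ↑ r) ⊕ (t ↑ (s ↓ p))) ↔ ((r ↑ s) ↓ (t ↑ u))) = ¬T = F
q ↓ t = F ↓ T = F
r ↓ (q ↓ t) = F ↓ F = T
p ↔ s = T ↔ T = T
(r ↓ (q ↓ t)) ↓ (p ↔ s) = T ↓ T = F
¬((((p ↑ q) ↑ r) ⊕ (t ↑ (s ↓ p))) ↔ ((r ↑ s) ↓ (t ↑ u))) ↓ ((r ↓ (q ↓ t)) ↓ (p ↔ s)) = F ↓ F = T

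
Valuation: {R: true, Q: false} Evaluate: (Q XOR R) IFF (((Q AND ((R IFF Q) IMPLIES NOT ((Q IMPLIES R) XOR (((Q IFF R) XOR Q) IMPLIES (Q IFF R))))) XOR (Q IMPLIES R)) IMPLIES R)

true

Substituting R=true, Q=false:
Q XOR R = false XOR true = true
R IFF Q = true IFF false = false
Q IMPLIES R = false IMPLIES true = true
Q IFF R = false IFF true = false
(Q IFF R) XOR Q = false XOR false = false
Q IFF R = false IFF true = false
((Q IFF R) XOR Q) IMPLIES (Q IFF R) = false IMPLIES false = true
(Q IMPLIES R) XOR (((Q IFF R) XOR Q) IMPLIES (Q IFF R)) = true XOR true = false
NOT ((Q IMPLIES R) XOR (((Q IFF R) XOR Q) IMPLIES (Q IFF R))) = NOT false = true
(R IFF Q) IMPLIES NOT ((Q IMPLIES R) XOR (((Q IFF R) XOR Q) IMPLIES (Q IFF R))) = false IMPLIES true = true
Q AND ((R IFF Q) IMPLIES NOT ((Q IMPLIES R) XOR (((Q IFF R) XOR Q) IMPLIES (Q IFF R)))) = false AND true = false
Q IMPLIES R = false IMPLIES true = true
(Q AND ((R IFF Q) IMPLIES NOT ((Q IMPLIES R) XOR (((Q IFF R) XOR Q) IMPLIES (Q IFF R))))) XOR (Q IMPLIES R) = false XOR true = true
((Q AND ((R IFF Q) IMPLIES NOT ((Q IMPLIES R) XOR (((Q IFF R) XOR Q) IMPLIES (Q IFF R))))) XOR (Q IMPLIES R)) IMPLIES R = true IMPLIES true = true
(Q XOR R) IFF (((Q AND ((R IFF Q) IMPLIES NOT ((Q IMPLIES R) XOR (((Q IFF R) XOR Q) IMPLIES (Q IFF R))))) XOR (Q IMPLIES R)) IMPLIES R) = true IFF true = true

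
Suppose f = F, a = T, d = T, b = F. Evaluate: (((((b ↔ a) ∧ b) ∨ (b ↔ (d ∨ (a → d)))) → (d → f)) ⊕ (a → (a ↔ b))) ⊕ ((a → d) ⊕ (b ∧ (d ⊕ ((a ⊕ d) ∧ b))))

Substituting f=F, a=T, d=T, b=F:
b ↔ a = F ↔ T = F
(b ↔ a) ∧ b = F ∧ F = F
a → d = T → T = T
d ∨ (a → d) = T ∨ T = T
b ↔ (d ∨ (a → d)) = F ↔ T = F
((b ↔ a) ∧ b) ∨ (b ↔ (d ∨ (a → d))) = F ∨ F = F
d → f = T → F = F
(((b ↔ a) ∧ b) ∨ (b ↔ (d ∨ (a → d)))) → (d → f) = F → F = T
a ↔ b = T ↔ F = F
a → (a ↔ b) = T → F = F
((((b ↔ a) ∧ b) ∨ (b ↔ (d ∨ (a → d)))) → (d → f)) ⊕ (a → (a ↔ b)) = T ⊕ F = T
a → d = T → T = T
a ⊕ d = T ⊕ T = F
(a ⊕ d) ∧ b = F ∧ F = F
d ⊕ ((a ⊕ d) ∧ b) = T ⊕ F = T
b ∧ (d ⊕ ((a ⊕ d) ∧ b)) = F ∧ T = F
(a → d) ⊕ (b ∧ (d ⊕ ((a ⊕ d) ∧ b))) = T ⊕ F = T
(((((b ↔ a) ∧ b) ∨ (b ↔ (d ∨ (a → d)))) → (d → f)) ⊕ (a → (a ↔ b))) ⊕ ((a → d) ⊕ (b ∧ (d ⊕ ((a ⊕ d) ∧ b)))) = T ⊕ T = F

F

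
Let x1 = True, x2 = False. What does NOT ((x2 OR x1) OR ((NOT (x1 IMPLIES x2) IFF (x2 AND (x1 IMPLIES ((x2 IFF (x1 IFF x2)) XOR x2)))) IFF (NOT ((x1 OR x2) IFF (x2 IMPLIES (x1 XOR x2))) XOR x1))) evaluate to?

False

x2 OR x1 = False OR True = True
x1 IMPLIES x2 = True IMPLIES False = False
NOT (x1 IMPLIES x2) = NOT False = True
x1 IFF x2 = True IFF False = False
x2 IFF (x1 IFF x2) = False IFF False = True
(x2 IFF (x1 IFF x2)) XOR x2 = True XOR False = True
x1 IMPLIES ((x2 IFF (x1 IFF x2)) XOR x2) = True IMPLIES True = True
x2 AND (x1 IMPLIES ((x2 IFF (x1 IFF x2)) XOR x2)) = False AND True = False
NOT (x1 IMPLIES x2) IFF (x2 AND (x1 IMPLIES ((x2 IFF (x1 IFF x2)) XOR x2))) = True IFF False = False
x1 OR x2 = True OR False = True
x1 XOR x2 = True XOR False = True
x2 IMPLIES (x1 XOR x2) = False IMPLIES True = True
(x1 OR x2) IFF (x2 IMPLIES (x1 XOR x2)) = True IFF True = True
NOT ((x1 OR x2) IFF (x2 IMPLIES (x1 XOR x2))) = NOT True = False
NOT ((x1 OR x2) IFF (x2 IMPLIES (x1 XOR x2))) XOR x1 = False XOR True = True
(NOT (x1 IMPLIES x2) IFF (x2 AND (x1 IMPLIES ((x2 IFF (x1 IFF x2)) XOR x2)))) IFF (NOT ((x1 OR x2) IFF (x2 IMPLIES (x1 XOR x2))) XOR x1) = False IFF True = False
(x2 OR x1) OR ((NOT (x1 IMPLIES x2) IFF (x2 AND (x1 IMPLIES ((x2 IFF (x1 IFF x2)) XOR x2)))) IFF (NOT ((x1 OR x2) IFF (x2 IMPLIES (x1 XOR x2))) XOR x1)) = True OR False = True
NOT ((x2 OR x1) OR ((NOT (x1 IMPLIES x2) IFF (x2 AND (x1 IMPLIES ((x2 IFF (x1 IFF x2)) XOR x2)))) IFF (NOT ((x1 OR x2) IFF (x2 IMPLIES (x1 XOR x2))) XOR x1))) = NOT True = False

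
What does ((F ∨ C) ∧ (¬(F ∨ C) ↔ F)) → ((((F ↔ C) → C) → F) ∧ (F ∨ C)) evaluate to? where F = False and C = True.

False

Substituting F=False, C=True:
F ∨ C = False ∨ True = True
F ∨ C = False ∨ True = True
¬(F ∨ C) = ¬True = False
¬(F ∨ C) ↔ F = False ↔ False = True
(F ∨ C) ∧ (¬(F ∨ C) ↔ F) = True ∧ True = True
F ↔ C = False ↔ True = False
(F ↔ C) → C = False → True = True
((F ↔ C) → C) → F = True → False = False
F ∨ C = False ∨ True = True
(((F ↔ C) → C) → F) ∧ (F ∨ C) = False ∧ True = False
((F ∨ C) ∧ (¬(F ∨ C) ↔ F)) → ((((F ↔ C) → C) → F) ∧ (F ∨ C)) = True → False = False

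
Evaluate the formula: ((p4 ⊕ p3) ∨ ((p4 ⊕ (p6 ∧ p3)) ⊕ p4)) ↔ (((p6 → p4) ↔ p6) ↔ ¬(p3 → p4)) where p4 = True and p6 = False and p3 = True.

False

Substituting p4=True, p6=False, p3=True:
p4 ⊕ p3 = True ⊕ True = False
p6 ∧ p3 = False ∧ True = False
p4 ⊕ (p6 ∧ p3) = True ⊕ False = True
(p4 ⊕ (p6 ∧ p3)) ⊕ p4 = True ⊕ True = False
(p4 ⊕ p3) ∨ ((p4 ⊕ (p6 ∧ p3)) ⊕ p4) = False ∨ False = False
p6 → p4 = False → True = True
(p6 → p4) ↔ p6 = True ↔ False = False
p3 → p4 = True → True = True
¬(p3 → p4) = ¬True = False
((p6 → p4) ↔ p6) ↔ ¬(p3 → p4) = False ↔ False = True
((p4 ⊕ p3) ∨ ((p4 ⊕ (p6 ∧ p3)) ⊕ p4)) ↔ (((p6 → p4) ↔ p6) ↔ ¬(p3 → p4)) = False ↔ True = False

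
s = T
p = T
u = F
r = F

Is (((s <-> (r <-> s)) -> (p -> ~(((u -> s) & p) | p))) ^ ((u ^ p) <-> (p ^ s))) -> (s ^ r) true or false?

Substituting s=T, p=T, u=F, r=F:
r <-> s = F <-> T = F
s <-> (r <-> s) = T <-> F = F
u -> s = F -> T = T
(u -> s) & p = T & T = T
((u -> s) & p) | p = T | T = T
~(((u -> s) & p) | p) = ~T = F
p -> ~(((u -> s) & p) | p) = T -> F = F
(s <-> (r <-> s)) -> (p -> ~(((u -> s) & p) | p)) = F -> F = T
u ^ p = F ^ T = T
p ^ s = T ^ T = F
(u ^ p) <-> (p ^ s) = T <-> F = F
((s <-> (r <-> s)) -> (p -> ~(((u -> s) & p) | p))) ^ ((u ^ p) <-> (p ^ s)) = T ^ F = T
s ^ r = T ^ F = T
(((s <-> (r <-> s)) -> (p -> ~(((u -> s) & p) | p))) ^ ((u ^ p) <-> (p ^ s))) -> (s ^ r) = T -> T = T

T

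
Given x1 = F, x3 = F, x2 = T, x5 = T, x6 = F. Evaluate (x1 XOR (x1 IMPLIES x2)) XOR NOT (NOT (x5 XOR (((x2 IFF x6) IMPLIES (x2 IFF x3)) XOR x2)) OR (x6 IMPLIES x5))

x1 IMPLIES x2 = F IMPLIES T = T
x1 XOR (x1 IMPLIES x2) = F XOR T = T
x2 IFF x6 = T IFF F = F
x2 IFF x3 = T IFF F = F
(x2 IFF x6) IMPLIES (x2 IFF x3) = F IMPLIES F = T
((x2 IFF x6) IMPLIES (x2 IFF x3)) XOR x2 = T XOR T = F
x5 XOR (((x2 IFF x6) IMPLIES (x2 IFF x3)) XOR x2) = T XOR F = T
NOT (x5 XOR (((x2 IFF x6) IMPLIES (x2 IFF x3)) XOR x2)) = NOT T = F
x6 IMPLIES x5 = F IMPLIES T = T
NOT (x5 XOR (((x2 IFF x6) IMPLIES (x2 IFF x3)) XOR x2)) OR (x6 IMPLIES x5) = F OR T = T
NOT (NOT (x5 XOR (((x2 IFF x6) IMPLIES (x2 IFF x3)) XOR x2)) OR (x6 IMPLIES x5)) = NOT T = F
(x1 XOR (x1 IMPLIES x2)) XOR NOT (NOT (x5 XOR (((x2 IFF x6) IMPLIES (x2 IFF x3)) XOR x2)) OR (x6 IMPLIES x5)) = T XOR F = T

T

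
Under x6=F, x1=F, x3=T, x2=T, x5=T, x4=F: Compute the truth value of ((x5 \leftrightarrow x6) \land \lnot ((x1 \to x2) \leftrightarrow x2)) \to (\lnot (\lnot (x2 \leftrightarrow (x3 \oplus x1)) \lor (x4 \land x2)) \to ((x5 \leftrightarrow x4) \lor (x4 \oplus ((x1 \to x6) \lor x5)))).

Substituting x6=F, x1=F, x3=T, x2=T, x5=T, x4=F:
x5 \leftrightarrow x6 = T \leftrightarrow F = F
x1 \to x2 = F \to T = T
(x1 \to x2) \leftrightarrow x2 = T \leftrightarrow T = T
\lnot ((x1 \to x2) \leftrightarrow x2) = \lnot T = F
(x5 \leftrightarrow x6) \land \lnot ((x1 \to x2) \leftrightarrow x2) = F \land F = F
x3 \oplus x1 = T \oplus F = T
x2 \leftrightarrow (x3 \oplus x1) = T \leftrightarrow T = T
\lnot (x2 \leftrightarrow (x3 \oplus x1)) = \lnot T = F
x4 \land x2 = F \land T = F
\lnot (x2 \leftrightarrow (x3 \oplus x1)) \lor (x4 \land x2) = F \lor F = F
\lnot (\lnot (x2 \leftrightarrow (x3 \oplus x1)) \lor (x4 \land x2)) = \lnot F = T
x5 \leftrightarrow x4 = T \leftrightarrow F = F
x1 \to x6 = F \to F = T
(x1 \to x6) \lor x5 = T \lor T = T
x4 \oplus ((x1 \to x6) \lor x5) = F \oplus T = T
(x5 \leftrightarrow x4) \lor (x4 \oplus ((x1 \to x6) \lor x5)) = F \lor T = T
\lnot (\lnot (x2 \leftrightarrow (x3 \oplus x1)) \lor (x4 \land x2)) \to ((x5 \leftrightarrow x4) \lor (x4 \oplus ((x1 \to x6) \lor x5))) = T \to T = T
((x5 \leftrightarrow x6) \land \lnot ((x1 \to x2) \leftrightarrow x2)) \to (\lnot (\lnot (x2 \leftrightarrow (x3 \oplus x1)) \lor (x4 \land x2)) \to ((x5 \leftrightarrow x4) \lor (x4 \oplus ((x1 \to x6) \lor x5)))) = F \to T = T

T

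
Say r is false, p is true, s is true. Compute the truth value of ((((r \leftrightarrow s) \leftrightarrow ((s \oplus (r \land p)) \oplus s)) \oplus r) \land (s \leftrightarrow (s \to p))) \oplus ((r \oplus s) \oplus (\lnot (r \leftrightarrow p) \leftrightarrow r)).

F

r \leftrightarrow s = F \leftrightarrow T = F
r \land p = F \land T = F
s \oplus (r \land p) = T \oplus F = T
(s \oplus (r \land p)) \oplus s = T \oplus T = F
(r \leftrightarrow s) \leftrightarrow ((s \oplus (r \land p)) \oplus s) = F \leftrightarrow F = T
((r \leftrightarrow s) \leftrightarrow ((s \oplus (r \land p)) \oplus s)) \oplus r = T \oplus F = T
s \to p = T \to T = T
s \leftrightarrow (s \to p) = T \leftrightarrow T = T
(((r \leftrightarrow s) \leftrightarrow ((s \oplus (r \land p)) \oplus s)) \oplus r) \land (s \leftrightarrow (s \to p)) = T \land T = T
r \oplus s = F \oplus T = T
r \leftrightarrow p = F \leftrightarrow T = F
\lnot (r \leftrightarrow p) = \lnot F = T
\lnot (r \leftrightarrow p) \leftrightarrow r = T \leftrightarrow F = F
(r \oplus s) \oplus (\lnot (r \leftrightarrow p) \leftrightarrow r) = T \oplus F = T
((((r \leftrightarrow s) \leftrightarrow ((s \oplus (r \land p)) \oplus s)) \oplus r) \land (s \leftrightarrow (s \to p))) \oplus ((r \oplus s) \oplus (\lnot (r \leftrightarrow p) \leftrightarrow r)) = T \oplus T = F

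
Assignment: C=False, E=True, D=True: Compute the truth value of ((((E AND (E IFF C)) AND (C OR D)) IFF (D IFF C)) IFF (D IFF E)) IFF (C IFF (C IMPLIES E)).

False

E IFF C = True IFF False = False
E AND (E IFF C) = True AND False = False
C OR D = False OR True = True
(E AND (E IFF C)) AND (C OR D) = False AND True = False
D IFF C = True IFF False = False
((E AND (E IFF C)) AND (C OR D)) IFF (D IFF C) = False IFF False = True
D IFF E = True IFF True = True
(((E AND (E IFF C)) AND (C OR D)) IFF (D IFF C)) IFF (D IFF E) = True IFF True = True
C IMPLIES E = False IMPLIES True = True
C IFF (C IMPLIES E) = False IFF True = False
((((E AND (E IFF C)) AND (C OR D)) IFF (D IFF C)) IFF (D IFF E)) IFF (C IFF (C IMPLIES E)) = True IFF False = False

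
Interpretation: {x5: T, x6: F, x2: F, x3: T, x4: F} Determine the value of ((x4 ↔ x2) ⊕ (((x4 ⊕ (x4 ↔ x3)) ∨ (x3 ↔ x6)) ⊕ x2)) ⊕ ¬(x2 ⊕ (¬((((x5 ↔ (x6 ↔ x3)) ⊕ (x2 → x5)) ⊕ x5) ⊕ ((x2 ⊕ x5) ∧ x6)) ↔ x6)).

x4 ↔ x2 = F ↔ F = T
x4 ↔ x3 = F ↔ T = F
x4 ⊕ (x4 ↔ x3) = F ⊕ F = F
x3 ↔ x6 = T ↔ F = F
(x4 ⊕ (x4 ↔ x3)) ∨ (x3 ↔ x6) = F ∨ F = F
((x4 ⊕ (x4 ↔ x3)) ∨ (x3 ↔ x6)) ⊕ x2 = F ⊕ F = F
(x4 ↔ x2) ⊕ (((x4 ⊕ (x4 ↔ x3)) ∨ (x3 ↔ x6)) ⊕ x2) = T ⊕ F = T
x6 ↔ x3 = F ↔ T = F
x5 ↔ (x6 ↔ x3) = T ↔ F = F
x2 → x5 = F → T = T
(x5 ↔ (x6 ↔ x3)) ⊕ (x2 → x5) = F ⊕ T = T
((x5 ↔ (x6 ↔ x3)) ⊕ (x2 → x5)) ⊕ x5 = T ⊕ T = F
x2 ⊕ x5 = F ⊕ T = T
(x2 ⊕ x5) ∧ x6 = T ∧ F = F
(((x5 ↔ (x6 ↔ x3)) ⊕ (x2 → x5)) ⊕ x5) ⊕ ((x2 ⊕ x5) ∧ x6) = F ⊕ F = F
¬((((x5 ↔ (x6 ↔ x3)) ⊕ (x2 → x5)) ⊕ x5) ⊕ ((x2 ⊕ x5) ∧ x6)) = ¬F = T
¬((((x5 ↔ (x6 ↔ x3)) ⊕ (x2 → x5)) ⊕ x5) ⊕ ((x2 ⊕ x5) ∧ x6)) ↔ x6 = T ↔ F = F
x2 ⊕ (¬((((x5 ↔ (x6 ↔ x3)) ⊕ (x2 → x5)) ⊕ x5) ⊕ ((x2 ⊕ x5) ∧ x6)) ↔ x6) = F ⊕ F = F
¬(x2 ⊕ (¬((((x5 ↔ (x6 ↔ x3)) ⊕ (x2 → x5)) ⊕ x5) ⊕ ((x2 ⊕ x5) ∧ x6)) ↔ x6)) = ¬F = T
((x4 ↔ x2) ⊕ (((x4 ⊕ (x4 ↔ x3)) ∨ (x3 ↔ x6)) ⊕ x2)) ⊕ ¬(x2 ⊕ (¬((((x5 ↔ (x6 ↔ x3)) ⊕ (x2 → x5)) ⊕ x5) ⊕ ((x2 ⊕ x5) ∧ x6)) ↔ x6)) = T ⊕ T = F

F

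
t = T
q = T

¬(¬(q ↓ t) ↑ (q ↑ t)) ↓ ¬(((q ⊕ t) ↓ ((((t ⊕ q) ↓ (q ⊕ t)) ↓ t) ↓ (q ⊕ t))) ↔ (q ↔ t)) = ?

F

q ↓ t = T ↓ T = F
¬(q ↓ t) = ¬F = T
q ↑ t = T ↑ T = F
¬(q ↓ t) ↑ (q ↑ t) = T ↑ F = T
¬(¬(q ↓ t) ↑ (q ↑ t)) = ¬T = F
q ⊕ t = T ⊕ T = F
t ⊕ q = T ⊕ T = F
q ⊕ t = T ⊕ T = F
(t ⊕ q) ↓ (q ⊕ t) = F ↓ F = T
((t ⊕ q) ↓ (q ⊕ t)) ↓ t = T ↓ T = F
q ⊕ t = T ⊕ T = F
(((t ⊕ q) ↓ (q ⊕ t)) ↓ t) ↓ (q ⊕ t) = F ↓ F = T
(q ⊕ t) ↓ ((((t ⊕ q) ↓ (q ⊕ t)) ↓ t) ↓ (q ⊕ t)) = F ↓ T = F
q ↔ t = T ↔ T = T
((q ⊕ t) ↓ ((((t ⊕ q) ↓ (q ⊕ t)) ↓ t) ↓ (q ⊕ t))) ↔ (q ↔ t) = F ↔ T = F
¬(((q ⊕ t) ↓ ((((t ⊕ q) ↓ (q ⊕ t)) ↓ t) ↓ (q ⊕ t))) ↔ (q ↔ t)) = ¬F = T
¬(¬(q ↓ t) ↑ (q ↑ t)) ↓ ¬(((q ⊕ t) ↓ ((((t ⊕ q) ↓ (q ⊕ t)) ↓ t) ↓ (q ⊕ t))) ↔ (q ↔ t)) = F ↓ T = F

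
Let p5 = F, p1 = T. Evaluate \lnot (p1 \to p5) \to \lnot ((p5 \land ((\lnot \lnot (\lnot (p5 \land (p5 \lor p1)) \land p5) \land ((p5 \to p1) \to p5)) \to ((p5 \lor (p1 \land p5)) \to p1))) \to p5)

F

Substituting p5=F, p1=T:
p1 \to p5 = T \to F = F
\lnot (p1 \to p5) = \lnot F = T
p5 \lor p1 = F \lor T = T
p5 \land (p5 \lor p1) = F \land T = F
\lnot (p5 \land (p5 \lor p1)) = \lnot F = T
\lnot (p5 \land (p5 \lor p1)) \land p5 = T \land F = F
\lnot (\lnot (p5 \land (p5 \lor p1)) \land p5) = \lnot F = T
\lnot \lnot (\lnot (p5 \land (p5 \lor p1)) \land p5) = \lnot T = F
p5 \to p1 = F \to T = T
(p5 \to p1) \to p5 = T \to F = F
\lnot \lnot (\lnot (p5 \land (p5 \lor p1)) \land p5) \land ((p5 \to p1) \to p5) = F \land F = F
p1 \land p5 = T \land F = F
p5 \lor (p1 \land p5) = F \lor F = F
(p5 \lor (p1 \land p5)) \to p1 = F \to T = T
(\lnot \lnot (\lnot (p5 \land (p5 \lor p1)) \land p5) \land ((p5 \to p1) \to p5)) \to ((p5 \lor (p1 \land p5)) \to p1) = F \to T = T
p5 \land ((\lnot \lnot (\lnot (p5 \land (p5 \lor p1)) \land p5) \land ((p5 \to p1) \to p5)) \to ((p5 \lor (p1 \land p5)) \to p1)) = F \land T = F
(p5 \land ((\lnot \lnot (\lnot (p5 \land (p5 \lor p1)) \land p5) \land ((p5 \to p1) \to p5)) \to ((p5 \lor (p1 \land p5)) \to p1))) \to p5 = F \to F = T
\lnot ((p5 \land ((\lnot \lnot (\lnot (p5 \land (p5 \lor p1)) \land p5) \land ((p5 \to p1) \to p5)) \to ((p5 \lor (p1 \land p5)) \to p1))) \to p5) = \lnot T = F
\lnot (p1 \to p5) \to \lnot ((p5 \land ((\lnot \lnot (\lnot (p5 \land (p5 \lor p1)) \land p5) \land ((p5 \to p1) \to p5)) \to ((p5 \lor (p1 \land p5)) \to p1))) \to p5) = T \to F = F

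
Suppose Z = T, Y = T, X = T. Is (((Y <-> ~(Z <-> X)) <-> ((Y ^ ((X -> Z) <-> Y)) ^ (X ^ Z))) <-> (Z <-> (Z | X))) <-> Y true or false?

T

Z <-> X = T <-> T = T
~(Z <-> X) = ~T = F
Y <-> ~(Z <-> X) = T <-> F = F
X -> Z = T -> T = T
(X -> Z) <-> Y = T <-> T = T
Y ^ ((X -> Z) <-> Y) = T ^ T = F
X ^ Z = T ^ T = F
(Y ^ ((X -> Z) <-> Y)) ^ (X ^ Z) = F ^ F = F
(Y <-> ~(Z <-> X)) <-> ((Y ^ ((X -> Z) <-> Y)) ^ (X ^ Z)) = F <-> F = T
Z | X = T | T = T
Z <-> (Z | X) = T <-> T = T
((Y <-> ~(Z <-> X)) <-> ((Y ^ ((X -> Z) <-> Y)) ^ (X ^ Z))) <-> (Z <-> (Z | X)) = T <-> T = T
(((Y <-> ~(Z <-> X)) <-> ((Y ^ ((X -> Z) <-> Y)) ^ (X ^ Z))) <-> (Z <-> (Z | X))) <-> Y = T <-> T = T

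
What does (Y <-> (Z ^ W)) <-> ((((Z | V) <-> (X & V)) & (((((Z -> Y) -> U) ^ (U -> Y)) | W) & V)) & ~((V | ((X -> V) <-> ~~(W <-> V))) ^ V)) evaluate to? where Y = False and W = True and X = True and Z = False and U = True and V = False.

Z ^ W = False ^ True = True
Y <-> (Z ^ W) = False <-> True = False
Z | V = False | False = False
X & V = True & False = False
(Z | V) <-> (X & V) = False <-> False = True
Z -> Y = False -> False = True
(Z -> Y) -> U = True -> True = True
U -> Y = True -> False = False
((Z -> Y) -> U) ^ (U -> Y) = True ^ False = True
(((Z -> Y) -> U) ^ (U -> Y)) | W = True | True = True
((((Z -> Y) -> U) ^ (U -> Y)) | W) & V = True & False = False
((Z | V) <-> (X & V)) & (((((Z -> Y) -> U) ^ (U -> Y)) | W) & V) = True & False = False
X -> V = True -> False = False
W <-> V = True <-> False = False
~(W <-> V) = ~False = True
~~(W <-> V) = ~True = False
(X -> V) <-> ~~(W <-> V) = False <-> False = True
V | ((X -> V) <-> ~~(W <-> V)) = False | True = True
(V | ((X -> V) <-> ~~(W <-> V))) ^ V = True ^ False = True
~((V | ((X -> V) <-> ~~(W <-> V))) ^ V) = ~True = False
(((Z | V) <-> (X & V)) & (((((Z -> Y) -> U) ^ (U -> Y)) | W) & V)) & ~((V | ((X -> V) <-> ~~(W <-> V))) ^ V) = False & False = False
(Y <-> (Z ^ W)) <-> ((((Z | V) <-> (X & V)) & (((((Z -> Y) -> U) ^ (U -> Y)) | W) & V)) & ~((V | ((X -> V) <-> ~~(W <-> V))) ^ V)) = False <-> False = True

True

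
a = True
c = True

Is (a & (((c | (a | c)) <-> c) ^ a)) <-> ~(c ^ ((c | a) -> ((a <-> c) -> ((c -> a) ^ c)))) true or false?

True

Substituting a=True, c=True:
a | c = True | True = True
c | (a | c) = True | True = True
(c | (a | c)) <-> c = True <-> True = True
((c | (a | c)) <-> c) ^ a = True ^ True = False
a & (((c | (a | c)) <-> c) ^ a) = True & False = False
c | a = True | True = True
a <-> c = True <-> True = True
c -> a = True -> True = True
(c -> a) ^ c = True ^ True = False
(a <-> c) -> ((c -> a) ^ c) = True -> False = False
(c | a) -> ((a <-> c) -> ((c -> a) ^ c)) = True -> False = False
c ^ ((c | a) -> ((a <-> c) -> ((c -> a) ^ c))) = True ^ False = True
~(c ^ ((c | a) -> ((a <-> c) -> ((c -> a) ^ c)))) = ~True = False
(a & (((c | (a | c)) <-> c) ^ a)) <-> ~(c ^ ((c | a) -> ((a <-> c) -> ((c -> a) ^ c)))) = False <-> False = True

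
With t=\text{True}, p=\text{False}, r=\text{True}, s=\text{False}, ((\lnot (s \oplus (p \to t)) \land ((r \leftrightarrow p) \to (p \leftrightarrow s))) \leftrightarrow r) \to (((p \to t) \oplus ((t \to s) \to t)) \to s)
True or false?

\text{True}

Substituting t=\text{True}, p=\text{False}, r=\text{True}, s=\text{False}:
p \to t = \text{False} \to \text{True} = \text{True}
s \oplus (p \to t) = \text{False} \oplus \text{True} = \text{True}
\lnot (s \oplus (p \to t)) = \lnot \text{True} = \text{False}
r \leftrightarrow p = \text{True} \leftrightarrow \text{False} = \text{False}
p \leftrightarrow s = \text{False} \leftrightarrow \text{False} = \text{True}
(r \leftrightarrow p) \to (p \leftrightarrow s) = \text{False} \to \text{True} = \text{True}
\lnot (s \oplus (p \to t)) \land ((r \leftrightarrow p) \to (p \leftrightarrow s)) = \text{False} \land \text{True} = \text{False}
(\lnot (s \oplus (p \to t)) \land ((r \leftrightarrow p) \to (p \leftrightarrow s))) \leftrightarrow r = \text{False} \leftrightarrow \text{True} = \text{False}
p \to t = \text{False} \to \text{True} = \text{True}
t \to s = \text{True} \to \text{False} = \text{False}
(t \to s) \to t = \text{False} \to \text{True} = \text{True}
(p \to t) \oplus ((t \to s) \to t) = \text{True} \oplus \text{True} = \text{False}
((p \to t) \oplus ((t \to s) \to t)) \to s = \text{False} \to \text{False} = \text{True}
((\lnot (s \oplus (p \to t)) \land ((r \leftrightarrow p) \to (p \leftrightarrow s))) \leftrightarrow r) \to (((p \to t) \oplus ((t \to s) \to t)) \to s) = \text{False} \to \text{True} = \text{True}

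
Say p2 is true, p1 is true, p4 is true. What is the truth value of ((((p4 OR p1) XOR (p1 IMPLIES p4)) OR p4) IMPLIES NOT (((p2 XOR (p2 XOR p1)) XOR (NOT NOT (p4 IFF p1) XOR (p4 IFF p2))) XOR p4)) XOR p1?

False

p4 OR p1 = True OR True = True
p1 IMPLIES p4 = True IMPLIES True = True
(p4 OR p1) XOR (p1 IMPLIES p4) = True XOR True = False
((p4 OR p1) XOR (p1 IMPLIES p4)) OR p4 = False OR True = True
p2 XOR p1 = True XOR True = False
p2 XOR (p2 XOR p1) = True XOR False = True
p4 IFF p1 = True IFF True = True
NOT (p4 IFF p1) = NOT True = False
NOT NOT (p4 IFF p1) = NOT False = True
p4 IFF p2 = True IFF True = True
NOT NOT (p4 IFF p1) XOR (p4 IFF p2) = True XOR True = False
(p2 XOR (p2 XOR p1)) XOR (NOT NOT (p4 IFF p1) XOR (p4 IFF p2)) = True XOR False = True
((p2 XOR (p2 XOR p1)) XOR (NOT NOT (p4 IFF p1) XOR (p4 IFF p2))) XOR p4 = True XOR True = False
NOT (((p2 XOR (p2 XOR p1)) XOR (NOT NOT (p4 IFF p1) XOR (p4 IFF p2))) XOR p4) = NOT False = True
(((p4 OR p1) XOR (p1 IMPLIES p4)) OR p4) IMPLIES NOT (((p2 XOR (p2 XOR p1)) XOR (NOT NOT (p4 IFF p1) XOR (p4 IFF p2))) XOR p4) = True IMPLIES True = True
((((p4 OR p1) XOR (p1 IMPLIES p4)) OR p4) IMPLIES NOT (((p2 XOR (p2 XOR p1)) XOR (NOT NOT (p4 IFF p1) XOR (p4 IFF p2))) XOR p4)) XOR p1 = True XOR True = False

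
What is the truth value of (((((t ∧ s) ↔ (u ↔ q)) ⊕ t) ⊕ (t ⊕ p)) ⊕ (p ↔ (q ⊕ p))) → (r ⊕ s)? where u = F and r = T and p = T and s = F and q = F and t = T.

T

t ∧ s = T ∧ F = F
u ↔ q = F ↔ F = T
(t ∧ s) ↔ (u ↔ q) = F ↔ T = F
((t ∧ s) ↔ (u ↔ q)) ⊕ t = F ⊕ T = T
t ⊕ p = T ⊕ T = F
(((t ∧ s) ↔ (u ↔ q)) ⊕ t) ⊕ (t ⊕ p) = T ⊕ F = T
q ⊕ p = F ⊕ T = T
p ↔ (q ⊕ p) = T ↔ T = T
((((t ∧ s) ↔ (u ↔ q)) ⊕ t) ⊕ (t ⊕ p)) ⊕ (p ↔ (q ⊕ p)) = T ⊕ T = F
r ⊕ s = T ⊕ F = T
(((((t ∧ s) ↔ (u ↔ q)) ⊕ t) ⊕ (t ⊕ p)) ⊕ (p ↔ (q ⊕ p))) → (r ⊕ s) = F → T = T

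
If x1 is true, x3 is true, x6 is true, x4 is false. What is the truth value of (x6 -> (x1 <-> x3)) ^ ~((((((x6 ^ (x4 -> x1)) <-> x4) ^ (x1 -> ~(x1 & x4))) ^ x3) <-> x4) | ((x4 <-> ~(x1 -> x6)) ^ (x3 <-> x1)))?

Substituting x1=1, x3=1, x6=1, x4=0:
x1 <-> x3 = 1 <-> 1 = 1
x6 -> (x1 <-> x3) = 1 -> 1 = 1
x4 -> x1 = 0 -> 1 = 1
x6 ^ (x4 -> x1) = 1 ^ 1 = 0
(x6 ^ (x4 -> x1)) <-> x4 = 0 <-> 0 = 1
x1 & x4 = 1 & 0 = 0
~(x1 & x4) = ~0 = 1
x1 -> ~(x1 & x4) = 1 -> 1 = 1
((x6 ^ (x4 -> x1)) <-> x4) ^ (x1 -> ~(x1 & x4)) = 1 ^ 1 = 0
(((x6 ^ (x4 -> x1)) <-> x4) ^ (x1 -> ~(x1 & x4))) ^ x3 = 0 ^ 1 = 1
((((x6 ^ (x4 -> x1)) <-> x4) ^ (x1 -> ~(x1 & x4))) ^ x3) <-> x4 = 1 <-> 0 = 0
x1 -> x6 = 1 -> 1 = 1
~(x1 -> x6) = ~1 = 0
x4 <-> ~(x1 -> x6) = 0 <-> 0 = 1
x3 <-> x1 = 1 <-> 1 = 1
(x4 <-> ~(x1 -> x6)) ^ (x3 <-> x1) = 1 ^ 1 = 0
(((((x6 ^ (x4 -> x1)) <-> x4) ^ (x1 -> ~(x1 & x4))) ^ x3) <-> x4) | ((x4 <-> ~(x1 -> x6)) ^ (x3 <-> x1)) = 0 | 0 = 0
~((((((x6 ^ (x4 -> x1)) <-> x4) ^ (x1 -> ~(x1 & x4))) ^ x3) <-> x4) | ((x4 <-> ~(x1 -> x6)) ^ (x3 <-> x1))) = ~0 = 1
(x6 -> (x1 <-> x3)) ^ ~((((((x6 ^ (x4 -> x1)) <-> x4) ^ (x1 -> ~(x1 & x4))) ^ x3) <-> x4) | ((x4 <-> ~(x1 -> x6)) ^ (x3 <-> x1))) = 1 ^ 1 = 0

0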